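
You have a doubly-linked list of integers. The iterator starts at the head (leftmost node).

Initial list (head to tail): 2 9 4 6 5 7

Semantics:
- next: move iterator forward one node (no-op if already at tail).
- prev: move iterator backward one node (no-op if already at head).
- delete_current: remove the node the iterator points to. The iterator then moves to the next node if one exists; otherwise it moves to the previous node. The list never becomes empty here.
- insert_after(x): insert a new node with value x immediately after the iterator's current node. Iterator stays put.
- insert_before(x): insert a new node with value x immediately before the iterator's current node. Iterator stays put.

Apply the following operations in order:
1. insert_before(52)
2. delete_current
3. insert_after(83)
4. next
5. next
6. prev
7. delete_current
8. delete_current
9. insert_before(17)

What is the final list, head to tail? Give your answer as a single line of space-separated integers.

After 1 (insert_before(52)): list=[52, 2, 9, 4, 6, 5, 7] cursor@2
After 2 (delete_current): list=[52, 9, 4, 6, 5, 7] cursor@9
After 3 (insert_after(83)): list=[52, 9, 83, 4, 6, 5, 7] cursor@9
After 4 (next): list=[52, 9, 83, 4, 6, 5, 7] cursor@83
After 5 (next): list=[52, 9, 83, 4, 6, 5, 7] cursor@4
After 6 (prev): list=[52, 9, 83, 4, 6, 5, 7] cursor@83
After 7 (delete_current): list=[52, 9, 4, 6, 5, 7] cursor@4
After 8 (delete_current): list=[52, 9, 6, 5, 7] cursor@6
After 9 (insert_before(17)): list=[52, 9, 17, 6, 5, 7] cursor@6

Answer: 52 9 17 6 5 7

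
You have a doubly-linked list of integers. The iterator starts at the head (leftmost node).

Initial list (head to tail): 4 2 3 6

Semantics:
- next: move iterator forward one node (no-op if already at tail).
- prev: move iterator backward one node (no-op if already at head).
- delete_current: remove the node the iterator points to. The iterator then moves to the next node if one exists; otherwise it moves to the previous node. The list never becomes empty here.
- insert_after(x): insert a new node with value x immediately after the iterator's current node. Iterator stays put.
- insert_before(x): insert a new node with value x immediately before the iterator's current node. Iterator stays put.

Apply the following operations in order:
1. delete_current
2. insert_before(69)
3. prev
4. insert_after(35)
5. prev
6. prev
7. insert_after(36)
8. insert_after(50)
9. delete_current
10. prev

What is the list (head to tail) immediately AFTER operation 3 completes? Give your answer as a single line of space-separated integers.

After 1 (delete_current): list=[2, 3, 6] cursor@2
After 2 (insert_before(69)): list=[69, 2, 3, 6] cursor@2
After 3 (prev): list=[69, 2, 3, 6] cursor@69

Answer: 69 2 3 6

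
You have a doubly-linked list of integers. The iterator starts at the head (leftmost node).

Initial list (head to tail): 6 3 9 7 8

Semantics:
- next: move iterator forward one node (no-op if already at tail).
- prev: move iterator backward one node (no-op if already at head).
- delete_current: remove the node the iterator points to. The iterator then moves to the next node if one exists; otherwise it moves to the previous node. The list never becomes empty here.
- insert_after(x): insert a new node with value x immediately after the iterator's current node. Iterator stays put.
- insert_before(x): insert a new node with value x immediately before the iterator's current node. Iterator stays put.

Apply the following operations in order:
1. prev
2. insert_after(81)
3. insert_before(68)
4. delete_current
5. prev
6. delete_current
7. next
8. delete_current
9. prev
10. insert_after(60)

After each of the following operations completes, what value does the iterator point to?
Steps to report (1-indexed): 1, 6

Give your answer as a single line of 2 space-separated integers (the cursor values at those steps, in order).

After 1 (prev): list=[6, 3, 9, 7, 8] cursor@6
After 2 (insert_after(81)): list=[6, 81, 3, 9, 7, 8] cursor@6
After 3 (insert_before(68)): list=[68, 6, 81, 3, 9, 7, 8] cursor@6
After 4 (delete_current): list=[68, 81, 3, 9, 7, 8] cursor@81
After 5 (prev): list=[68, 81, 3, 9, 7, 8] cursor@68
After 6 (delete_current): list=[81, 3, 9, 7, 8] cursor@81
After 7 (next): list=[81, 3, 9, 7, 8] cursor@3
After 8 (delete_current): list=[81, 9, 7, 8] cursor@9
After 9 (prev): list=[81, 9, 7, 8] cursor@81
After 10 (insert_after(60)): list=[81, 60, 9, 7, 8] cursor@81

Answer: 6 81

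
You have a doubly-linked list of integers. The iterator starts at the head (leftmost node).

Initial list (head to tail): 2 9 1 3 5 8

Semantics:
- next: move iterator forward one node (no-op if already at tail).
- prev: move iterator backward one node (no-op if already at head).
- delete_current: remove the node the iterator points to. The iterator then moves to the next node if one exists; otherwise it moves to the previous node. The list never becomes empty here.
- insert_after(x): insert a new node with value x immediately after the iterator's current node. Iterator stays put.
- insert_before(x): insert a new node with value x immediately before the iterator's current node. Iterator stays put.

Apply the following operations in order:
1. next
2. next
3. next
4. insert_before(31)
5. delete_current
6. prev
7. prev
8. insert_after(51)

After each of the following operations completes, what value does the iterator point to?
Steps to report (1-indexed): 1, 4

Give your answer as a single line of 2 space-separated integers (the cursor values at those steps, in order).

After 1 (next): list=[2, 9, 1, 3, 5, 8] cursor@9
After 2 (next): list=[2, 9, 1, 3, 5, 8] cursor@1
After 3 (next): list=[2, 9, 1, 3, 5, 8] cursor@3
After 4 (insert_before(31)): list=[2, 9, 1, 31, 3, 5, 8] cursor@3
After 5 (delete_current): list=[2, 9, 1, 31, 5, 8] cursor@5
After 6 (prev): list=[2, 9, 1, 31, 5, 8] cursor@31
After 7 (prev): list=[2, 9, 1, 31, 5, 8] cursor@1
After 8 (insert_after(51)): list=[2, 9, 1, 51, 31, 5, 8] cursor@1

Answer: 9 3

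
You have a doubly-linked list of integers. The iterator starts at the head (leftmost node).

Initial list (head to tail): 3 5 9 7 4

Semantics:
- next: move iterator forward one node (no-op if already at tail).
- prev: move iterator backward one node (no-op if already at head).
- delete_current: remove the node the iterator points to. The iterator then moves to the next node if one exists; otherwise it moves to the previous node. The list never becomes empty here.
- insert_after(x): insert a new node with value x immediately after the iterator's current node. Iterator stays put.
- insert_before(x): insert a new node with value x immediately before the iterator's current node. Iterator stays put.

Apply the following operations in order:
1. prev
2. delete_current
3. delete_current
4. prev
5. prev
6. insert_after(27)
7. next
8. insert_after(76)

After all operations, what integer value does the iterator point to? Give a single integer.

After 1 (prev): list=[3, 5, 9, 7, 4] cursor@3
After 2 (delete_current): list=[5, 9, 7, 4] cursor@5
After 3 (delete_current): list=[9, 7, 4] cursor@9
After 4 (prev): list=[9, 7, 4] cursor@9
After 5 (prev): list=[9, 7, 4] cursor@9
After 6 (insert_after(27)): list=[9, 27, 7, 4] cursor@9
After 7 (next): list=[9, 27, 7, 4] cursor@27
After 8 (insert_after(76)): list=[9, 27, 76, 7, 4] cursor@27

Answer: 27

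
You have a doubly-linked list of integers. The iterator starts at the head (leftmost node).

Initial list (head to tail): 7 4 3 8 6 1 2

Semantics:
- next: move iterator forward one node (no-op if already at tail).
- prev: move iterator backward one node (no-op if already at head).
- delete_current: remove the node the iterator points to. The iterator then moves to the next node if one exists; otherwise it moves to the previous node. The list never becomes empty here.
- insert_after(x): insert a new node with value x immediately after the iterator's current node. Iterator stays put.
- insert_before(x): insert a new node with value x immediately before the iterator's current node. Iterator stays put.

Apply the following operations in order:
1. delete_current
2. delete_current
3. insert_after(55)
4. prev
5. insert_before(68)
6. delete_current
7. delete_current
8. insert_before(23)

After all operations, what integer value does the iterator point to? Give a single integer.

After 1 (delete_current): list=[4, 3, 8, 6, 1, 2] cursor@4
After 2 (delete_current): list=[3, 8, 6, 1, 2] cursor@3
After 3 (insert_after(55)): list=[3, 55, 8, 6, 1, 2] cursor@3
After 4 (prev): list=[3, 55, 8, 6, 1, 2] cursor@3
After 5 (insert_before(68)): list=[68, 3, 55, 8, 6, 1, 2] cursor@3
After 6 (delete_current): list=[68, 55, 8, 6, 1, 2] cursor@55
After 7 (delete_current): list=[68, 8, 6, 1, 2] cursor@8
After 8 (insert_before(23)): list=[68, 23, 8, 6, 1, 2] cursor@8

Answer: 8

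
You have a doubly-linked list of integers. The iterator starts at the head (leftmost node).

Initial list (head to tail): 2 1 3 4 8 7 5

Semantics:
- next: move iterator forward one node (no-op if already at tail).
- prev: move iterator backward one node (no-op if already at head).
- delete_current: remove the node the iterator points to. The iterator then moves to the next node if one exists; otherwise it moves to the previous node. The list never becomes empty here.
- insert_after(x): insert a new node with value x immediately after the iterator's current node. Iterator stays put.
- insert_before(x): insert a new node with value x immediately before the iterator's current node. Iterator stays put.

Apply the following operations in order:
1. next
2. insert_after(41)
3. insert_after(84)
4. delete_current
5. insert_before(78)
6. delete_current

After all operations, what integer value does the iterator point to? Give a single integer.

Answer: 41

Derivation:
After 1 (next): list=[2, 1, 3, 4, 8, 7, 5] cursor@1
After 2 (insert_after(41)): list=[2, 1, 41, 3, 4, 8, 7, 5] cursor@1
After 3 (insert_after(84)): list=[2, 1, 84, 41, 3, 4, 8, 7, 5] cursor@1
After 4 (delete_current): list=[2, 84, 41, 3, 4, 8, 7, 5] cursor@84
After 5 (insert_before(78)): list=[2, 78, 84, 41, 3, 4, 8, 7, 5] cursor@84
After 6 (delete_current): list=[2, 78, 41, 3, 4, 8, 7, 5] cursor@41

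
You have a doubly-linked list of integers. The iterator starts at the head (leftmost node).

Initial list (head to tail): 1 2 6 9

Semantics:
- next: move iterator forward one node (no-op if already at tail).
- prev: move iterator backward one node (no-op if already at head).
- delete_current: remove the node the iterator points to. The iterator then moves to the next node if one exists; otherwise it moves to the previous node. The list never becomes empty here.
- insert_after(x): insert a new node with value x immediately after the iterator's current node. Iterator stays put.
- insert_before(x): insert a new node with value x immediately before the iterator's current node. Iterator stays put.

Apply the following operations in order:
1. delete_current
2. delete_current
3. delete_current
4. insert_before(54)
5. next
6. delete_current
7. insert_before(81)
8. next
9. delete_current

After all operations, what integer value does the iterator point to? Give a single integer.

After 1 (delete_current): list=[2, 6, 9] cursor@2
After 2 (delete_current): list=[6, 9] cursor@6
After 3 (delete_current): list=[9] cursor@9
After 4 (insert_before(54)): list=[54, 9] cursor@9
After 5 (next): list=[54, 9] cursor@9
After 6 (delete_current): list=[54] cursor@54
After 7 (insert_before(81)): list=[81, 54] cursor@54
After 8 (next): list=[81, 54] cursor@54
After 9 (delete_current): list=[81] cursor@81

Answer: 81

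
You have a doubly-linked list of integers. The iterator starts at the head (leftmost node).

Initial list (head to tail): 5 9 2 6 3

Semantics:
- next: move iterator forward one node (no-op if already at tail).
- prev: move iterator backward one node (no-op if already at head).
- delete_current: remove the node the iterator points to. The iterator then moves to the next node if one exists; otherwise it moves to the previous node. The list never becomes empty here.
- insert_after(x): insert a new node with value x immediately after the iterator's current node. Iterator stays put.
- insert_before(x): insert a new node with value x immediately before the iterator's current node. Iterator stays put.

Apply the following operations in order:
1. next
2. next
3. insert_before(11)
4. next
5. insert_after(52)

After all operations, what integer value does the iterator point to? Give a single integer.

After 1 (next): list=[5, 9, 2, 6, 3] cursor@9
After 2 (next): list=[5, 9, 2, 6, 3] cursor@2
After 3 (insert_before(11)): list=[5, 9, 11, 2, 6, 3] cursor@2
After 4 (next): list=[5, 9, 11, 2, 6, 3] cursor@6
After 5 (insert_after(52)): list=[5, 9, 11, 2, 6, 52, 3] cursor@6

Answer: 6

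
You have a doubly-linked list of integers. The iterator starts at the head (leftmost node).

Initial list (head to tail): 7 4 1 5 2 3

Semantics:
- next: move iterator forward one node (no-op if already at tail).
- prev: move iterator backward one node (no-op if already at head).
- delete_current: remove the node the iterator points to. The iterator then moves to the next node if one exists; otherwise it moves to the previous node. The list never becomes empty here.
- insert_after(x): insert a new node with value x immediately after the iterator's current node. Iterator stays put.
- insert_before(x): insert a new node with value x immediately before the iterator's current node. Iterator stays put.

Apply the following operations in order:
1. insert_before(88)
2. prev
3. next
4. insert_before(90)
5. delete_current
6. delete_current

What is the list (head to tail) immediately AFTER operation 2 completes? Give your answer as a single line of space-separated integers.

After 1 (insert_before(88)): list=[88, 7, 4, 1, 5, 2, 3] cursor@7
After 2 (prev): list=[88, 7, 4, 1, 5, 2, 3] cursor@88

Answer: 88 7 4 1 5 2 3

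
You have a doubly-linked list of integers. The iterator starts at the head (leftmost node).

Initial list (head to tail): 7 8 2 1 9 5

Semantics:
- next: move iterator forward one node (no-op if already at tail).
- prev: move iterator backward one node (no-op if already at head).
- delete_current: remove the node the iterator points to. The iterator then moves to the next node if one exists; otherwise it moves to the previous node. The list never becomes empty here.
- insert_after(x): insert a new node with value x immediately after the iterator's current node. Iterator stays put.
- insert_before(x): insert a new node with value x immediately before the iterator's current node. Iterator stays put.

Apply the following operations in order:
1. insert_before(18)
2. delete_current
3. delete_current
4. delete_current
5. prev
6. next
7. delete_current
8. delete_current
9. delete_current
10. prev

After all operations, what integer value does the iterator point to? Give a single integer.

Answer: 18

Derivation:
After 1 (insert_before(18)): list=[18, 7, 8, 2, 1, 9, 5] cursor@7
After 2 (delete_current): list=[18, 8, 2, 1, 9, 5] cursor@8
After 3 (delete_current): list=[18, 2, 1, 9, 5] cursor@2
After 4 (delete_current): list=[18, 1, 9, 5] cursor@1
After 5 (prev): list=[18, 1, 9, 5] cursor@18
After 6 (next): list=[18, 1, 9, 5] cursor@1
After 7 (delete_current): list=[18, 9, 5] cursor@9
After 8 (delete_current): list=[18, 5] cursor@5
After 9 (delete_current): list=[18] cursor@18
After 10 (prev): list=[18] cursor@18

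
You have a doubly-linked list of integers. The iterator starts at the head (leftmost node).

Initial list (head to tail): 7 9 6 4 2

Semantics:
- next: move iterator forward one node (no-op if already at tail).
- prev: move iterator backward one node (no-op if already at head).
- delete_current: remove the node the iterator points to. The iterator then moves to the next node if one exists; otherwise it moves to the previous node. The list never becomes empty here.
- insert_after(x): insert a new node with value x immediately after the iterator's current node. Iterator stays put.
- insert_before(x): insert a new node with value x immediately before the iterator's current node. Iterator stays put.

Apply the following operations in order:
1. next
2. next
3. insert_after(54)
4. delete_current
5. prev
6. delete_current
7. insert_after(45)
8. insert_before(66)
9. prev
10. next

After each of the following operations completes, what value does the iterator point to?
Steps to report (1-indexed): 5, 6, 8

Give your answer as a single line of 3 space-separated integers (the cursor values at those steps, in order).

After 1 (next): list=[7, 9, 6, 4, 2] cursor@9
After 2 (next): list=[7, 9, 6, 4, 2] cursor@6
After 3 (insert_after(54)): list=[7, 9, 6, 54, 4, 2] cursor@6
After 4 (delete_current): list=[7, 9, 54, 4, 2] cursor@54
After 5 (prev): list=[7, 9, 54, 4, 2] cursor@9
After 6 (delete_current): list=[7, 54, 4, 2] cursor@54
After 7 (insert_after(45)): list=[7, 54, 45, 4, 2] cursor@54
After 8 (insert_before(66)): list=[7, 66, 54, 45, 4, 2] cursor@54
After 9 (prev): list=[7, 66, 54, 45, 4, 2] cursor@66
After 10 (next): list=[7, 66, 54, 45, 4, 2] cursor@54

Answer: 9 54 54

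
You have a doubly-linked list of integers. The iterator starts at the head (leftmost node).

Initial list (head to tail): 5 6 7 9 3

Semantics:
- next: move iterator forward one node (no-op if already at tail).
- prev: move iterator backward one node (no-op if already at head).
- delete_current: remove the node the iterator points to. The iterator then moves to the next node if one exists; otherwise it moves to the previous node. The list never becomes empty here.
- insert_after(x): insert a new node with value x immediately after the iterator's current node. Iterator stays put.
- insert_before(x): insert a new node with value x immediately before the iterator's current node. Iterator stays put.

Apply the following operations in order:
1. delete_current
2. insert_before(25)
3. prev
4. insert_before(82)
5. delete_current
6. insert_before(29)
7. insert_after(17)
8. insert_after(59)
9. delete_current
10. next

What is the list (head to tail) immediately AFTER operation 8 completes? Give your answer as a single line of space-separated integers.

After 1 (delete_current): list=[6, 7, 9, 3] cursor@6
After 2 (insert_before(25)): list=[25, 6, 7, 9, 3] cursor@6
After 3 (prev): list=[25, 6, 7, 9, 3] cursor@25
After 4 (insert_before(82)): list=[82, 25, 6, 7, 9, 3] cursor@25
After 5 (delete_current): list=[82, 6, 7, 9, 3] cursor@6
After 6 (insert_before(29)): list=[82, 29, 6, 7, 9, 3] cursor@6
After 7 (insert_after(17)): list=[82, 29, 6, 17, 7, 9, 3] cursor@6
After 8 (insert_after(59)): list=[82, 29, 6, 59, 17, 7, 9, 3] cursor@6

Answer: 82 29 6 59 17 7 9 3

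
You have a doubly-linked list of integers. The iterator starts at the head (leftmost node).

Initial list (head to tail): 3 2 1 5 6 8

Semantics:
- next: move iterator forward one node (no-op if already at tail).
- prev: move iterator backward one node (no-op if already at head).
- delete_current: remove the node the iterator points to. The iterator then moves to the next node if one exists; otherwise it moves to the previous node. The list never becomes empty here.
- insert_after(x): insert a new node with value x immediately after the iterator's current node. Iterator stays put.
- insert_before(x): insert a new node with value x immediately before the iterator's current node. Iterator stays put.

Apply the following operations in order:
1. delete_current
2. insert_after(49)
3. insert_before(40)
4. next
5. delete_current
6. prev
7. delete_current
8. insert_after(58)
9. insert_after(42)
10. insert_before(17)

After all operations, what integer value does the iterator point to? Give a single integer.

After 1 (delete_current): list=[2, 1, 5, 6, 8] cursor@2
After 2 (insert_after(49)): list=[2, 49, 1, 5, 6, 8] cursor@2
After 3 (insert_before(40)): list=[40, 2, 49, 1, 5, 6, 8] cursor@2
After 4 (next): list=[40, 2, 49, 1, 5, 6, 8] cursor@49
After 5 (delete_current): list=[40, 2, 1, 5, 6, 8] cursor@1
After 6 (prev): list=[40, 2, 1, 5, 6, 8] cursor@2
After 7 (delete_current): list=[40, 1, 5, 6, 8] cursor@1
After 8 (insert_after(58)): list=[40, 1, 58, 5, 6, 8] cursor@1
After 9 (insert_after(42)): list=[40, 1, 42, 58, 5, 6, 8] cursor@1
After 10 (insert_before(17)): list=[40, 17, 1, 42, 58, 5, 6, 8] cursor@1

Answer: 1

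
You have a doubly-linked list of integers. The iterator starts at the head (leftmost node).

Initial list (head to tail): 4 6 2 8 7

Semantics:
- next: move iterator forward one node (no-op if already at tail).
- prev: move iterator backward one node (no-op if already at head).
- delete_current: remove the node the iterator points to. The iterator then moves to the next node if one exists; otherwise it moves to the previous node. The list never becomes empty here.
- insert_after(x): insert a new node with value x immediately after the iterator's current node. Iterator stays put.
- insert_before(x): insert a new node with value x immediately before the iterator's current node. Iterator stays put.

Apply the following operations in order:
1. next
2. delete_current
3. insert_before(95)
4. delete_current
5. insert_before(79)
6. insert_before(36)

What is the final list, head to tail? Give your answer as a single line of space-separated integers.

After 1 (next): list=[4, 6, 2, 8, 7] cursor@6
After 2 (delete_current): list=[4, 2, 8, 7] cursor@2
After 3 (insert_before(95)): list=[4, 95, 2, 8, 7] cursor@2
After 4 (delete_current): list=[4, 95, 8, 7] cursor@8
After 5 (insert_before(79)): list=[4, 95, 79, 8, 7] cursor@8
After 6 (insert_before(36)): list=[4, 95, 79, 36, 8, 7] cursor@8

Answer: 4 95 79 36 8 7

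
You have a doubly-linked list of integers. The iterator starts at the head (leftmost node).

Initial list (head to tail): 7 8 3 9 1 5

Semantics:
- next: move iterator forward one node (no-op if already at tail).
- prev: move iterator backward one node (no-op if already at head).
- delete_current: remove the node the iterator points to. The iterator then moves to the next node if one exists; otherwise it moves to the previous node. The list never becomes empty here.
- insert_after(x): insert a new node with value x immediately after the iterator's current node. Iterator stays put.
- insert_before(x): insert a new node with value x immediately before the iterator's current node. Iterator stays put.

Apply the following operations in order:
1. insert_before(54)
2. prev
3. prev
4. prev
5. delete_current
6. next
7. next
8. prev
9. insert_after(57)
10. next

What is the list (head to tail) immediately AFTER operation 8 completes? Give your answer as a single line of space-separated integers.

After 1 (insert_before(54)): list=[54, 7, 8, 3, 9, 1, 5] cursor@7
After 2 (prev): list=[54, 7, 8, 3, 9, 1, 5] cursor@54
After 3 (prev): list=[54, 7, 8, 3, 9, 1, 5] cursor@54
After 4 (prev): list=[54, 7, 8, 3, 9, 1, 5] cursor@54
After 5 (delete_current): list=[7, 8, 3, 9, 1, 5] cursor@7
After 6 (next): list=[7, 8, 3, 9, 1, 5] cursor@8
After 7 (next): list=[7, 8, 3, 9, 1, 5] cursor@3
After 8 (prev): list=[7, 8, 3, 9, 1, 5] cursor@8

Answer: 7 8 3 9 1 5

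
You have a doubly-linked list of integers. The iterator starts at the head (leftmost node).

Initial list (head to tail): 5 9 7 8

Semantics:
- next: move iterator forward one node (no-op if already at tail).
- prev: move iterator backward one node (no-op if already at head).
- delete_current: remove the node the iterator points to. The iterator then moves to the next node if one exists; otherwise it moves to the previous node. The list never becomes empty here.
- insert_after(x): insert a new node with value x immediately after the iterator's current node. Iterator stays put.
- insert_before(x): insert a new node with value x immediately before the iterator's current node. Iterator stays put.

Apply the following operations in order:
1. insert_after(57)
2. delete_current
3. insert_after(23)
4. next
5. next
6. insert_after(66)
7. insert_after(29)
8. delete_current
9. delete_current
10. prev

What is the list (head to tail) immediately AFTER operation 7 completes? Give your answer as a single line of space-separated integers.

After 1 (insert_after(57)): list=[5, 57, 9, 7, 8] cursor@5
After 2 (delete_current): list=[57, 9, 7, 8] cursor@57
After 3 (insert_after(23)): list=[57, 23, 9, 7, 8] cursor@57
After 4 (next): list=[57, 23, 9, 7, 8] cursor@23
After 5 (next): list=[57, 23, 9, 7, 8] cursor@9
After 6 (insert_after(66)): list=[57, 23, 9, 66, 7, 8] cursor@9
After 7 (insert_after(29)): list=[57, 23, 9, 29, 66, 7, 8] cursor@9

Answer: 57 23 9 29 66 7 8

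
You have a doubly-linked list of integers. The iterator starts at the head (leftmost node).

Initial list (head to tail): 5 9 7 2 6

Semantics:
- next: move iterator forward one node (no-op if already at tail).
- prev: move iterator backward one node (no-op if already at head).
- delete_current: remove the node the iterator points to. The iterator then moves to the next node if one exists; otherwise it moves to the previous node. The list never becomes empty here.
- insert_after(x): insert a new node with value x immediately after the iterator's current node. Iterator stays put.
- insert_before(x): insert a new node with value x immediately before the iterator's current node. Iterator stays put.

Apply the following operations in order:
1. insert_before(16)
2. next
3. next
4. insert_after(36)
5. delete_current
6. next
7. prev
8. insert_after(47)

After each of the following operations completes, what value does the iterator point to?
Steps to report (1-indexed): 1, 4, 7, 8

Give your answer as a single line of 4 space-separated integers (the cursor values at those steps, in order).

Answer: 5 7 36 36

Derivation:
After 1 (insert_before(16)): list=[16, 5, 9, 7, 2, 6] cursor@5
After 2 (next): list=[16, 5, 9, 7, 2, 6] cursor@9
After 3 (next): list=[16, 5, 9, 7, 2, 6] cursor@7
After 4 (insert_after(36)): list=[16, 5, 9, 7, 36, 2, 6] cursor@7
After 5 (delete_current): list=[16, 5, 9, 36, 2, 6] cursor@36
After 6 (next): list=[16, 5, 9, 36, 2, 6] cursor@2
After 7 (prev): list=[16, 5, 9, 36, 2, 6] cursor@36
After 8 (insert_after(47)): list=[16, 5, 9, 36, 47, 2, 6] cursor@36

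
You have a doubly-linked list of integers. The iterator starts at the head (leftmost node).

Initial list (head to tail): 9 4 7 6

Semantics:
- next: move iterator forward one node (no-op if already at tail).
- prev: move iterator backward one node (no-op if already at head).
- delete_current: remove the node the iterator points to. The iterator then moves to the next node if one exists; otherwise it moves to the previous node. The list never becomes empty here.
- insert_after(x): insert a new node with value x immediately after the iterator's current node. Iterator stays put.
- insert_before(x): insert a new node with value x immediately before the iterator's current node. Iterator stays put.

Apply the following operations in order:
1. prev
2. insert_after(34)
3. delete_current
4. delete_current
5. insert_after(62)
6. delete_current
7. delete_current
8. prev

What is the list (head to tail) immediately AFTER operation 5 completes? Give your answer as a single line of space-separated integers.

After 1 (prev): list=[9, 4, 7, 6] cursor@9
After 2 (insert_after(34)): list=[9, 34, 4, 7, 6] cursor@9
After 3 (delete_current): list=[34, 4, 7, 6] cursor@34
After 4 (delete_current): list=[4, 7, 6] cursor@4
After 5 (insert_after(62)): list=[4, 62, 7, 6] cursor@4

Answer: 4 62 7 6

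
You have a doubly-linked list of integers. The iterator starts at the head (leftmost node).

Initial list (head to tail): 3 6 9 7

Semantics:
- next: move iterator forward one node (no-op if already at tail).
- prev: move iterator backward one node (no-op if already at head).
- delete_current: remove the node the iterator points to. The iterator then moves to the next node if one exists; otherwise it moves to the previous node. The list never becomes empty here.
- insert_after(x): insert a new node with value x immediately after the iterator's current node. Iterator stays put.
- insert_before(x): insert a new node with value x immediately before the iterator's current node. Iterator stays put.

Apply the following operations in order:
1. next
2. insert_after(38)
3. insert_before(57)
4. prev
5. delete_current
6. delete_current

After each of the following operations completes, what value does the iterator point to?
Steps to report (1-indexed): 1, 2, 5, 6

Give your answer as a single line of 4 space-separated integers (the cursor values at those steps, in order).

After 1 (next): list=[3, 6, 9, 7] cursor@6
After 2 (insert_after(38)): list=[3, 6, 38, 9, 7] cursor@6
After 3 (insert_before(57)): list=[3, 57, 6, 38, 9, 7] cursor@6
After 4 (prev): list=[3, 57, 6, 38, 9, 7] cursor@57
After 5 (delete_current): list=[3, 6, 38, 9, 7] cursor@6
After 6 (delete_current): list=[3, 38, 9, 7] cursor@38

Answer: 6 6 6 38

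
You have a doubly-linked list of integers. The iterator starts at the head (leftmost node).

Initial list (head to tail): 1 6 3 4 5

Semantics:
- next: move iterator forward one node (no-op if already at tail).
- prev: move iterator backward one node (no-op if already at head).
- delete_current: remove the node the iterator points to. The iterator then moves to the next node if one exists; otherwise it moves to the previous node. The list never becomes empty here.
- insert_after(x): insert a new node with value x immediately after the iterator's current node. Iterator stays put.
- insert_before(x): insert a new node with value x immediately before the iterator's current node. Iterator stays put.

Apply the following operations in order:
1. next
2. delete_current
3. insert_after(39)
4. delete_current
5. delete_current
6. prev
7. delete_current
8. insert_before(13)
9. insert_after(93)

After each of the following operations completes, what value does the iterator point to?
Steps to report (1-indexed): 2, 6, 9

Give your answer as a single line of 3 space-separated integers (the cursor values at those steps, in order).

Answer: 3 1 4

Derivation:
After 1 (next): list=[1, 6, 3, 4, 5] cursor@6
After 2 (delete_current): list=[1, 3, 4, 5] cursor@3
After 3 (insert_after(39)): list=[1, 3, 39, 4, 5] cursor@3
After 4 (delete_current): list=[1, 39, 4, 5] cursor@39
After 5 (delete_current): list=[1, 4, 5] cursor@4
After 6 (prev): list=[1, 4, 5] cursor@1
After 7 (delete_current): list=[4, 5] cursor@4
After 8 (insert_before(13)): list=[13, 4, 5] cursor@4
After 9 (insert_after(93)): list=[13, 4, 93, 5] cursor@4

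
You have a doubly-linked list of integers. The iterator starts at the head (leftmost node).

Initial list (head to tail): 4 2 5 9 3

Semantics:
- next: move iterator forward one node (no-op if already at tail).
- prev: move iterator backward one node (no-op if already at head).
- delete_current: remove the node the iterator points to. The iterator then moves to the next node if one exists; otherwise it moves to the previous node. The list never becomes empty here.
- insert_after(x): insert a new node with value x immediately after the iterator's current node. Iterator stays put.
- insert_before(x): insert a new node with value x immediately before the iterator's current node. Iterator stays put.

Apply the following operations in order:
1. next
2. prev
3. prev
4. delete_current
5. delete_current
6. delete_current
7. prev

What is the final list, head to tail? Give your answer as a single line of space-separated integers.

Answer: 9 3

Derivation:
After 1 (next): list=[4, 2, 5, 9, 3] cursor@2
After 2 (prev): list=[4, 2, 5, 9, 3] cursor@4
After 3 (prev): list=[4, 2, 5, 9, 3] cursor@4
After 4 (delete_current): list=[2, 5, 9, 3] cursor@2
After 5 (delete_current): list=[5, 9, 3] cursor@5
After 6 (delete_current): list=[9, 3] cursor@9
After 7 (prev): list=[9, 3] cursor@9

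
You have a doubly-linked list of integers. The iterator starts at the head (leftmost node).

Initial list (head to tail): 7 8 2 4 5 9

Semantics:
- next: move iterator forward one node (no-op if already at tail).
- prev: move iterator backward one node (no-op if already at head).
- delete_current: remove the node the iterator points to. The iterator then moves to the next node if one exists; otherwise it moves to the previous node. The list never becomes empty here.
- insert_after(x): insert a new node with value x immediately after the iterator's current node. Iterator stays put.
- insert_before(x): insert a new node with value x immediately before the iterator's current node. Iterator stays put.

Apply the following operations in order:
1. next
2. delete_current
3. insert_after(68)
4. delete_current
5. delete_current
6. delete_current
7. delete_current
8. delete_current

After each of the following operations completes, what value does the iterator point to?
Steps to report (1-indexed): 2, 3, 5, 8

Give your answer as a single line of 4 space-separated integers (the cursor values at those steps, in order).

Answer: 2 2 4 7

Derivation:
After 1 (next): list=[7, 8, 2, 4, 5, 9] cursor@8
After 2 (delete_current): list=[7, 2, 4, 5, 9] cursor@2
After 3 (insert_after(68)): list=[7, 2, 68, 4, 5, 9] cursor@2
After 4 (delete_current): list=[7, 68, 4, 5, 9] cursor@68
After 5 (delete_current): list=[7, 4, 5, 9] cursor@4
After 6 (delete_current): list=[7, 5, 9] cursor@5
After 7 (delete_current): list=[7, 9] cursor@9
After 8 (delete_current): list=[7] cursor@7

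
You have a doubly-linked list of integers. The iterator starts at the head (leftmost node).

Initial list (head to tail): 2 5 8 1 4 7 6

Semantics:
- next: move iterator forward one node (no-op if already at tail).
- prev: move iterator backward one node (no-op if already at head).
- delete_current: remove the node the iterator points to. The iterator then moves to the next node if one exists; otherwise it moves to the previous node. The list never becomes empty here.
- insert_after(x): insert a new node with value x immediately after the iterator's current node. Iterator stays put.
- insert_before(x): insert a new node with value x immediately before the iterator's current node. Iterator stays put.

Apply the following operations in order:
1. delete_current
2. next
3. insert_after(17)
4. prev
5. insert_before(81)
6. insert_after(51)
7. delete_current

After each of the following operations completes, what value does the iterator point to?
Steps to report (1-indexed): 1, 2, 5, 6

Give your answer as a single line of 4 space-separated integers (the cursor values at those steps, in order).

Answer: 5 8 5 5

Derivation:
After 1 (delete_current): list=[5, 8, 1, 4, 7, 6] cursor@5
After 2 (next): list=[5, 8, 1, 4, 7, 6] cursor@8
After 3 (insert_after(17)): list=[5, 8, 17, 1, 4, 7, 6] cursor@8
After 4 (prev): list=[5, 8, 17, 1, 4, 7, 6] cursor@5
After 5 (insert_before(81)): list=[81, 5, 8, 17, 1, 4, 7, 6] cursor@5
After 6 (insert_after(51)): list=[81, 5, 51, 8, 17, 1, 4, 7, 6] cursor@5
After 7 (delete_current): list=[81, 51, 8, 17, 1, 4, 7, 6] cursor@51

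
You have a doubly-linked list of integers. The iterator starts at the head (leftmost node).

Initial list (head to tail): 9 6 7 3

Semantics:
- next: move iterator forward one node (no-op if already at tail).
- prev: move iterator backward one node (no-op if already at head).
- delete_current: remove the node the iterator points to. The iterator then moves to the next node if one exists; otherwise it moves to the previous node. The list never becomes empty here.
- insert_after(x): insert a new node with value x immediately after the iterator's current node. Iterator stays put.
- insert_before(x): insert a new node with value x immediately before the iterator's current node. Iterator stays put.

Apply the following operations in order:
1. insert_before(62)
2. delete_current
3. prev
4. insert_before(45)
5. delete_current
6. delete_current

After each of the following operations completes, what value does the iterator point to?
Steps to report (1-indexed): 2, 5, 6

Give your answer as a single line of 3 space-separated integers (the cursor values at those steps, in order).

After 1 (insert_before(62)): list=[62, 9, 6, 7, 3] cursor@9
After 2 (delete_current): list=[62, 6, 7, 3] cursor@6
After 3 (prev): list=[62, 6, 7, 3] cursor@62
After 4 (insert_before(45)): list=[45, 62, 6, 7, 3] cursor@62
After 5 (delete_current): list=[45, 6, 7, 3] cursor@6
After 6 (delete_current): list=[45, 7, 3] cursor@7

Answer: 6 6 7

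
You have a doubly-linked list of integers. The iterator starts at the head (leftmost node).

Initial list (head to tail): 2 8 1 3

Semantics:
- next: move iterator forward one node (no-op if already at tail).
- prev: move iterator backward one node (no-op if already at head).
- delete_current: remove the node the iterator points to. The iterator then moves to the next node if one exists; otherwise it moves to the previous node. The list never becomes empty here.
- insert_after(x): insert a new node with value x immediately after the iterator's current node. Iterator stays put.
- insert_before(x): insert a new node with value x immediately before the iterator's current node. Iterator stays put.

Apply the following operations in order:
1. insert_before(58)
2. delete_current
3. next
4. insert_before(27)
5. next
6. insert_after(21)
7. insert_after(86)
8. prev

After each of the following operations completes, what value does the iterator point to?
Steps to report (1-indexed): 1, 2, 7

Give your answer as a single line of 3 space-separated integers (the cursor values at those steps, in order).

After 1 (insert_before(58)): list=[58, 2, 8, 1, 3] cursor@2
After 2 (delete_current): list=[58, 8, 1, 3] cursor@8
After 3 (next): list=[58, 8, 1, 3] cursor@1
After 4 (insert_before(27)): list=[58, 8, 27, 1, 3] cursor@1
After 5 (next): list=[58, 8, 27, 1, 3] cursor@3
After 6 (insert_after(21)): list=[58, 8, 27, 1, 3, 21] cursor@3
After 7 (insert_after(86)): list=[58, 8, 27, 1, 3, 86, 21] cursor@3
After 8 (prev): list=[58, 8, 27, 1, 3, 86, 21] cursor@1

Answer: 2 8 3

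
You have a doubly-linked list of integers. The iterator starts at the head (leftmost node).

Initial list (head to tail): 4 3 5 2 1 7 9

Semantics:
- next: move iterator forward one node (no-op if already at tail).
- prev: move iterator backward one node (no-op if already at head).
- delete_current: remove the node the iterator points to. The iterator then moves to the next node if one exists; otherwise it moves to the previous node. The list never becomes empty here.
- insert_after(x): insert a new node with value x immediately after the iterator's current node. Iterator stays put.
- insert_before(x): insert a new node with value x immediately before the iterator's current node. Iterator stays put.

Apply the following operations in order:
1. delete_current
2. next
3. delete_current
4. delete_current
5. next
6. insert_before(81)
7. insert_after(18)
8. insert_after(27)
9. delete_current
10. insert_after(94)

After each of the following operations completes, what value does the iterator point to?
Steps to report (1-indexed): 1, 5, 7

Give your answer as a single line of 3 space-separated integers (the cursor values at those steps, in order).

Answer: 3 7 7

Derivation:
After 1 (delete_current): list=[3, 5, 2, 1, 7, 9] cursor@3
After 2 (next): list=[3, 5, 2, 1, 7, 9] cursor@5
After 3 (delete_current): list=[3, 2, 1, 7, 9] cursor@2
After 4 (delete_current): list=[3, 1, 7, 9] cursor@1
After 5 (next): list=[3, 1, 7, 9] cursor@7
After 6 (insert_before(81)): list=[3, 1, 81, 7, 9] cursor@7
After 7 (insert_after(18)): list=[3, 1, 81, 7, 18, 9] cursor@7
After 8 (insert_after(27)): list=[3, 1, 81, 7, 27, 18, 9] cursor@7
After 9 (delete_current): list=[3, 1, 81, 27, 18, 9] cursor@27
After 10 (insert_after(94)): list=[3, 1, 81, 27, 94, 18, 9] cursor@27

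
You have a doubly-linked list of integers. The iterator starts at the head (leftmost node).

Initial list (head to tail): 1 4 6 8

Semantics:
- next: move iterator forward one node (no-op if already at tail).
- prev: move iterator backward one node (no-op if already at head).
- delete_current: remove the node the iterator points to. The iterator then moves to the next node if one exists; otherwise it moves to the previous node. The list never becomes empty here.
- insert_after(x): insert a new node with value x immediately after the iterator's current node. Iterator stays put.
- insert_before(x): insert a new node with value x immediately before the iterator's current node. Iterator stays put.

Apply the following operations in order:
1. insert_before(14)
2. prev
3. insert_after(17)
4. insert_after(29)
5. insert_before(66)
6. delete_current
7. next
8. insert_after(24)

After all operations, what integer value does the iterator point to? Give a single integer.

After 1 (insert_before(14)): list=[14, 1, 4, 6, 8] cursor@1
After 2 (prev): list=[14, 1, 4, 6, 8] cursor@14
After 3 (insert_after(17)): list=[14, 17, 1, 4, 6, 8] cursor@14
After 4 (insert_after(29)): list=[14, 29, 17, 1, 4, 6, 8] cursor@14
After 5 (insert_before(66)): list=[66, 14, 29, 17, 1, 4, 6, 8] cursor@14
After 6 (delete_current): list=[66, 29, 17, 1, 4, 6, 8] cursor@29
After 7 (next): list=[66, 29, 17, 1, 4, 6, 8] cursor@17
After 8 (insert_after(24)): list=[66, 29, 17, 24, 1, 4, 6, 8] cursor@17

Answer: 17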